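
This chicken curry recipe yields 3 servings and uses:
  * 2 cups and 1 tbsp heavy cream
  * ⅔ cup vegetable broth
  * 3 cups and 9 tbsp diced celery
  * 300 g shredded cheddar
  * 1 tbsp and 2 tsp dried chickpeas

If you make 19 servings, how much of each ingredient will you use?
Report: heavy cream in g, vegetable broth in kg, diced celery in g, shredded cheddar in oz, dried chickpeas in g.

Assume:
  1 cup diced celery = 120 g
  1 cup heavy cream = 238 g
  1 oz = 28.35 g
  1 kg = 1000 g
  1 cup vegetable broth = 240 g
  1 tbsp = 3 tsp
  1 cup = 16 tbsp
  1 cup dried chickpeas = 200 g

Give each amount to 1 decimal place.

Scaling factor: 19/3.
heavy cream: (2 cup + 1 tbsp = 2.0625 cup) × 19/3 × 238 g/cup ≈ 3108.9 g
vegetable broth: 2/3 cup × 19/3 × 240 g/cup ÷ 1000 g/kg ≈ 1.0 kg
diced celery: (3 cup + 9 tbsp = 3.5625 cup) × 19/3 × 120 g/cup = 2707.5 g
shredded cheddar: 300 g × 19/3 ÷ 28.35 g/oz ≈ 67.0 oz
dried chickpeas: (1 tbsp + 2 tsp = 5/3 tbsp) × 19/3 ÷ 16 tbsp/cup × 200 g/cup ≈ 131.9 g

heavy cream: 3108.9 g; vegetable broth: 1.0 kg; diced celery: 2707.5 g; shredded cheddar: 67.0 oz; dried chickpeas: 131.9 g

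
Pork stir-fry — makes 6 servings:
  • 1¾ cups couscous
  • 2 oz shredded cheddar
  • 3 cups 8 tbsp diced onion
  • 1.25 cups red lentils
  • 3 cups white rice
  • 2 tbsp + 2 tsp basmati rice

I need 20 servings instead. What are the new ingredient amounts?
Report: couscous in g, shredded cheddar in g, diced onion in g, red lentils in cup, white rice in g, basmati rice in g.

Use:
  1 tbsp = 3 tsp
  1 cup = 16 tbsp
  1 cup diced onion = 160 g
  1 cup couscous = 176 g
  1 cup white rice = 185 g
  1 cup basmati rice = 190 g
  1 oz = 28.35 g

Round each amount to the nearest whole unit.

couscous: 1027 g; shredded cheddar: 189 g; diced onion: 1867 g; red lentils: 4 cup; white rice: 1850 g; basmati rice: 106 g

Scaling factor: 20/6 = 10/3.
couscous: 1.75 cup × 10/3 × 176 g/cup ≈ 1027 g
shredded cheddar: 2 oz × 10/3 × 28.35 g/oz = 189 g
diced onion: (3 cup + 8 tbsp = 3.5 cup) × 10/3 × 160 g/cup ≈ 1867 g
red lentils: 1.25 cup × 10/3 ≈ 4 cup
white rice: 3 cup × 10/3 × 185 g/cup = 1850 g
basmati rice: (2 tbsp + 2 tsp = 8/3 tbsp) × 10/3 ÷ 16 tbsp/cup × 190 g/cup ≈ 106 g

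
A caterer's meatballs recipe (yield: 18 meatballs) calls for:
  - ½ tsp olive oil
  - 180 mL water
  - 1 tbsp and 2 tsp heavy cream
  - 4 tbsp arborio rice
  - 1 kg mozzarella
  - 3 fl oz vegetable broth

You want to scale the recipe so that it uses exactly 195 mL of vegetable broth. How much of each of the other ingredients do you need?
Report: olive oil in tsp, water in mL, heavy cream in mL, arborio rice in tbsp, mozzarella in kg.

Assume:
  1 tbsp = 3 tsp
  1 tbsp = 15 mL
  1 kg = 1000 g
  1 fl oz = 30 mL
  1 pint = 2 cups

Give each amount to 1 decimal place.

The original recipe has 90 mL of vegetable broth, so the scaling factor is 195 ÷ 90 = 13/6.
olive oil: 0.5 tsp × 13/6 ≈ 1.1 tsp
water: 180 mL × 13/6 = 390.0 mL
heavy cream: (1 tbsp + 2 tsp = 5/3 tbsp) × 13/6 × 15 mL/tbsp ≈ 54.2 mL
arborio rice: 4 tbsp × 13/6 ≈ 8.7 tbsp
mozzarella: 1 kg × 13/6 ≈ 2.2 kg

olive oil: 1.1 tsp; water: 390.0 mL; heavy cream: 54.2 mL; arborio rice: 8.7 tbsp; mozzarella: 2.2 kg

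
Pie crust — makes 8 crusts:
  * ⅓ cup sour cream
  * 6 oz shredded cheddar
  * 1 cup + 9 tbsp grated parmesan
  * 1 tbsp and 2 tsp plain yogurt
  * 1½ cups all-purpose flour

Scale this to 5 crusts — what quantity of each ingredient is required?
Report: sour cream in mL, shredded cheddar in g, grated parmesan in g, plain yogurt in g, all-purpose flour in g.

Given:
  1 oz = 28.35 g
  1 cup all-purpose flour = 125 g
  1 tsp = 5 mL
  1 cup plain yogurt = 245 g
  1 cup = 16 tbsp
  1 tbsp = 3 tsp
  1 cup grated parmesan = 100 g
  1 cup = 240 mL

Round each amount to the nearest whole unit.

sour cream: 50 mL; shredded cheddar: 106 g; grated parmesan: 98 g; plain yogurt: 16 g; all-purpose flour: 117 g

Scaling factor: 5/8 = 0.625.
sour cream: 1/3 cup × 5/8 × 240 mL/cup = 50 mL
shredded cheddar: 6 oz × 5/8 × 28.35 g/oz ≈ 106 g
grated parmesan: (1 cup + 9 tbsp = 1.5625 cup) × 5/8 × 100 g/cup ≈ 98 g
plain yogurt: (1 tbsp + 2 tsp = 5/3 tbsp) × 5/8 ÷ 16 tbsp/cup × 245 g/cup ≈ 16 g
all-purpose flour: 1.5 cup × 5/8 × 125 g/cup ≈ 117 g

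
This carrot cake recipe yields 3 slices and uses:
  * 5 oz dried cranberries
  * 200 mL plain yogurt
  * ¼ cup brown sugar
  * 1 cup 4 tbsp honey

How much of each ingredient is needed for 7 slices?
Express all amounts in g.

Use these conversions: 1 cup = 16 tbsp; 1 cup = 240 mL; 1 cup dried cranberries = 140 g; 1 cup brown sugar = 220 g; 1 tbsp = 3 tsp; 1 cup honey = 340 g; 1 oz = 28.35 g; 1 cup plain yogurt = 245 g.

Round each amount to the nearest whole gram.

Scaling factor: 7/3.
dried cranberries: 5 oz × 7/3 × 28.35 g/oz ≈ 331 g
plain yogurt: 200 mL × 7/3 ÷ 240 mL/cup × 245 g/cup ≈ 476 g
brown sugar: 0.25 cup × 7/3 × 220 g/cup ≈ 128 g
honey: (1 cup + 4 tbsp = 1.25 cup) × 7/3 × 340 g/cup ≈ 992 g

dried cranberries: 331 g; plain yogurt: 476 g; brown sugar: 128 g; honey: 992 g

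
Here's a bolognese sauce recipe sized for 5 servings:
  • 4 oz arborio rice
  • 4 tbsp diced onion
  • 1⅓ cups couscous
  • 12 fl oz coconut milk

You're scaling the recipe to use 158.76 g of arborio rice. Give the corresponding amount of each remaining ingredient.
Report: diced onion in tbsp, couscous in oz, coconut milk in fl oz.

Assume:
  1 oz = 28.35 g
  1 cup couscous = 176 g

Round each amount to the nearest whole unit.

The original recipe has 113.4 g of arborio rice, so the scaling factor is 158.76 ÷ 113.4 = 7/5 = 1.4.
diced onion: 4 tbsp × 7/5 ≈ 6 tbsp
couscous: 4/3 cup × 7/5 × 176 g/cup ÷ 28.35 g/oz ≈ 12 oz
coconut milk: 12 fl oz × 7/5 ≈ 17 fl oz

diced onion: 6 tbsp; couscous: 12 oz; coconut milk: 17 fl oz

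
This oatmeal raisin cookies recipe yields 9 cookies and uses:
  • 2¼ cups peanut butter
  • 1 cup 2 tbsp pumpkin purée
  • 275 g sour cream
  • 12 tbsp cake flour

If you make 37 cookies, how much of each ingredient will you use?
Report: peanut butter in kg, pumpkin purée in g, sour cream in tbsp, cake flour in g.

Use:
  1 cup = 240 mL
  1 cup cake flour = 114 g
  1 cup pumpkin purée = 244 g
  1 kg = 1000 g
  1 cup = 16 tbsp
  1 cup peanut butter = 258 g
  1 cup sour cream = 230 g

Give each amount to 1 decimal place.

peanut butter: 2.4 kg; pumpkin purée: 1128.5 g; sour cream: 78.6 tbsp; cake flour: 351.5 g

Scaling factor: 37/9.
peanut butter: 2.25 cup × 37/9 × 258 g/cup ÷ 1000 g/kg ≈ 2.4 kg
pumpkin purée: (1 cup + 2 tbsp = 1.125 cup) × 37/9 × 244 g/cup = 1128.5 g
sour cream: 275 g × 37/9 ÷ 230 g/cup × 16 tbsp/cup ≈ 78.6 tbsp
cake flour: 12 tbsp × 37/9 ÷ 16 tbsp/cup × 114 g/cup = 351.5 g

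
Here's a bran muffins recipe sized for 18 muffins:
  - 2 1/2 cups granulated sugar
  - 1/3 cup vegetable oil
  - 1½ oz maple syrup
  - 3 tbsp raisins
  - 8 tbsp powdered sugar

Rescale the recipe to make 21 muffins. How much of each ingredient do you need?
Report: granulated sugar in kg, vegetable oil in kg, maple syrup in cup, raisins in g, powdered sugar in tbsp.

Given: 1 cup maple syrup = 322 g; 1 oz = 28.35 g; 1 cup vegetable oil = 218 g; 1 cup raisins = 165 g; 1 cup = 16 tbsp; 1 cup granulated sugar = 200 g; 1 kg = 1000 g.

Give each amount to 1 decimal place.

Scaling factor: 21/18 = 7/6.
granulated sugar: 2.5 cup × 7/6 × 200 g/cup ÷ 1000 g/kg ≈ 0.6 kg
vegetable oil: 1/3 cup × 7/6 × 218 g/cup ÷ 1000 g/kg ≈ 0.1 kg
maple syrup: 1.5 oz × 7/6 × 28.35 g/oz ÷ 322 g/cup ≈ 0.2 cup
raisins: 3 tbsp × 7/6 ÷ 16 tbsp/cup × 165 g/cup ≈ 36.1 g
powdered sugar: 8 tbsp × 7/6 ≈ 9.3 tbsp

granulated sugar: 0.6 kg; vegetable oil: 0.1 kg; maple syrup: 0.2 cup; raisins: 36.1 g; powdered sugar: 9.3 tbsp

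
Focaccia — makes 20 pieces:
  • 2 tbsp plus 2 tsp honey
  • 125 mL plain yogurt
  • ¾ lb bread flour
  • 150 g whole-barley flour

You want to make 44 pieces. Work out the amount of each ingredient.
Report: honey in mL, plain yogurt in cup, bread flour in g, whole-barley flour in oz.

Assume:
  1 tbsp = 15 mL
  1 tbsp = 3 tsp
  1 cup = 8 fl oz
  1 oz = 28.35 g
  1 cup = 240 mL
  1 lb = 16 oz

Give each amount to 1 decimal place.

Scaling factor: 44/20 = 11/5 = 2.2.
honey: (2 tbsp + 2 tsp = 8/3 tbsp) × 11/5 × 15 mL/tbsp = 88.0 mL
plain yogurt: 125 mL × 11/5 ÷ 240 mL/cup ≈ 1.1 cup
bread flour: 0.75 lb × 11/5 × 16 oz/lb × 28.35 g/oz ≈ 748.4 g
whole-barley flour: 150 g × 11/5 ÷ 28.35 g/oz ≈ 11.6 oz

honey: 88.0 mL; plain yogurt: 1.1 cup; bread flour: 748.4 g; whole-barley flour: 11.6 oz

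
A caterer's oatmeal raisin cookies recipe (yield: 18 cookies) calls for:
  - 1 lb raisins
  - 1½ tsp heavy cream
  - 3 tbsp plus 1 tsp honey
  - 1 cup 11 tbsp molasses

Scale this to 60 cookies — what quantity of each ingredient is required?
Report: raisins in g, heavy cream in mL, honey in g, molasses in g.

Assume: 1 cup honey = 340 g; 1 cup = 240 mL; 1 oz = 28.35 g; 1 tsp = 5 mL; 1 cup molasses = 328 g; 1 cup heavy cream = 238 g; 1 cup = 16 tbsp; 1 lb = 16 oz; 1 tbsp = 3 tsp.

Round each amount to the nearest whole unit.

Scaling factor: 60/18 = 10/3.
raisins: 1 lb × 10/3 × 16 oz/lb × 28.35 g/oz = 1512 g
heavy cream: 1.5 tsp × 10/3 × 5 mL/tsp = 25 mL
honey: (3 tbsp + 1 tsp = 10/3 tbsp) × 10/3 ÷ 16 tbsp/cup × 340 g/cup ≈ 236 g
molasses: (1 cup + 11 tbsp = 1.6875 cup) × 10/3 × 328 g/cup = 1845 g

raisins: 1512 g; heavy cream: 25 mL; honey: 236 g; molasses: 1845 g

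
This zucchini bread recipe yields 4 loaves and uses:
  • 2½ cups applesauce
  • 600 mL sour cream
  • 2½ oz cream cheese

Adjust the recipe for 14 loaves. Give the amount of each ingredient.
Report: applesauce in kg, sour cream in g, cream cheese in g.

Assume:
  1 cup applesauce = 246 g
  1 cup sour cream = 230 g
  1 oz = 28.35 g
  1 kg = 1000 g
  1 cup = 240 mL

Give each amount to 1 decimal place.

Scaling factor: 14/4 = 7/2 = 3.5.
applesauce: 2.5 cup × 7/2 × 246 g/cup ÷ 1000 g/kg ≈ 2.2 kg
sour cream: 600 mL × 7/2 ÷ 240 mL/cup × 230 g/cup = 2012.5 g
cream cheese: 2.5 oz × 7/2 × 28.35 g/oz ≈ 248.1 g

applesauce: 2.2 kg; sour cream: 2012.5 g; cream cheese: 248.1 g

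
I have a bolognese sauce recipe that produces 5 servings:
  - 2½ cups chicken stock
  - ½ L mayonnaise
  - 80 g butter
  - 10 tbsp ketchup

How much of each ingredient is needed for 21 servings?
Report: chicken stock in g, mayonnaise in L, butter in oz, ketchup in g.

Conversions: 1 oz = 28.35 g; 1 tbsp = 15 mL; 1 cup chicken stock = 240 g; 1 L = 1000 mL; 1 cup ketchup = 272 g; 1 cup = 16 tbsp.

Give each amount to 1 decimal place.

chicken stock: 2520.0 g; mayonnaise: 2.1 L; butter: 11.9 oz; ketchup: 714.0 g

Scaling factor: 21/5 = 4.2.
chicken stock: 2.5 cup × 21/5 × 240 g/cup = 2520.0 g
mayonnaise: 0.5 L × 21/5 = 2.1 L
butter: 80 g × 21/5 ÷ 28.35 g/oz ≈ 11.9 oz
ketchup: 10 tbsp × 21/5 ÷ 16 tbsp/cup × 272 g/cup = 714.0 g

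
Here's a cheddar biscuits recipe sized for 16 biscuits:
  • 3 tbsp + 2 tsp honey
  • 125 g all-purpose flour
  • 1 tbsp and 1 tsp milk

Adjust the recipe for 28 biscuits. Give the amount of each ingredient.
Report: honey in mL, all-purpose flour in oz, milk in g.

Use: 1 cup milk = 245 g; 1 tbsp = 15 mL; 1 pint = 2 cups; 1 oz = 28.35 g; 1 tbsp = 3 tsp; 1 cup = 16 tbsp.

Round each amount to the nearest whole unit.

honey: 96 mL; all-purpose flour: 8 oz; milk: 36 g

Scaling factor: 28/16 = 7/4 = 1.75.
honey: (3 tbsp + 2 tsp = 11/3 tbsp) × 7/4 × 15 mL/tbsp ≈ 96 mL
all-purpose flour: 125 g × 7/4 ÷ 28.35 g/oz ≈ 8 oz
milk: (1 tbsp + 1 tsp = 4/3 tbsp) × 7/4 ÷ 16 tbsp/cup × 245 g/cup ≈ 36 g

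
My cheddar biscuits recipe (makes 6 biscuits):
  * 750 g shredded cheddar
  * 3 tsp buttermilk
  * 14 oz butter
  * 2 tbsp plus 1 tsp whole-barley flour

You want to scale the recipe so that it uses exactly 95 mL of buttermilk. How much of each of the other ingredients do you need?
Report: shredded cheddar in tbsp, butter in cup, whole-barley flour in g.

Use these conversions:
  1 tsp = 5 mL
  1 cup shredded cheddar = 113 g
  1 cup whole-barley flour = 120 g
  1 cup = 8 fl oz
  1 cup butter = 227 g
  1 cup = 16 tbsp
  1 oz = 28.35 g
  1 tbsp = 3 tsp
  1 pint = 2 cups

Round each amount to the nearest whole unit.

The original recipe has 15 mL of buttermilk, so the scaling factor is 95 ÷ 15 = 19/3.
shredded cheddar: 750 g × 19/3 ÷ 113 g/cup × 16 tbsp/cup ≈ 673 tbsp
butter: 14 oz × 19/3 × 28.35 g/oz ÷ 227 g/cup ≈ 11 cup
whole-barley flour: (2 tbsp + 1 tsp = 7/3 tbsp) × 19/3 ÷ 16 tbsp/cup × 120 g/cup ≈ 111 g

shredded cheddar: 673 tbsp; butter: 11 cup; whole-barley flour: 111 g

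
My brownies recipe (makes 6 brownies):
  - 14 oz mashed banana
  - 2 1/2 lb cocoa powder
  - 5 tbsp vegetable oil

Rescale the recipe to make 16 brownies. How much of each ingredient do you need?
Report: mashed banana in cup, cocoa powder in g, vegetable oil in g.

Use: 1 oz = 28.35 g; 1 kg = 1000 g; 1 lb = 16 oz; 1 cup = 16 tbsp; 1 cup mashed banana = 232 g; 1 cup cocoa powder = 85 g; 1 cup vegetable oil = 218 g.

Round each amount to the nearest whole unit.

Scaling factor: 16/6 = 8/3.
mashed banana: 14 oz × 8/3 × 28.35 g/oz ÷ 232 g/cup ≈ 5 cup
cocoa powder: 2.5 lb × 8/3 × 16 oz/lb × 28.35 g/oz = 3024 g
vegetable oil: 5 tbsp × 8/3 ÷ 16 tbsp/cup × 218 g/cup ≈ 182 g

mashed banana: 5 cup; cocoa powder: 3024 g; vegetable oil: 182 g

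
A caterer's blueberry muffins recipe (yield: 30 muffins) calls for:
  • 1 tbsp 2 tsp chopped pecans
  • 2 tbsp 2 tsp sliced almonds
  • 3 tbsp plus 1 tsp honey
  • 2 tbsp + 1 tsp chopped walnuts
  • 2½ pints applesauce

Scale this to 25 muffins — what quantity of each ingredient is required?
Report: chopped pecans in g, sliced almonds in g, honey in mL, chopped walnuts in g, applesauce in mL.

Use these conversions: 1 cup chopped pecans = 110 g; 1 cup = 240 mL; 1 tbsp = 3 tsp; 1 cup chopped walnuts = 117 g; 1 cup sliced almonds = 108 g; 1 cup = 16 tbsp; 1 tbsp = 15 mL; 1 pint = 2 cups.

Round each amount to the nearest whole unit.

chopped pecans: 10 g; sliced almonds: 15 g; honey: 42 mL; chopped walnuts: 14 g; applesauce: 1000 mL

Scaling factor: 25/30 = 5/6.
chopped pecans: (1 tbsp + 2 tsp = 5/3 tbsp) × 5/6 ÷ 16 tbsp/cup × 110 g/cup ≈ 10 g
sliced almonds: (2 tbsp + 2 tsp = 8/3 tbsp) × 5/6 ÷ 16 tbsp/cup × 108 g/cup = 15 g
honey: (3 tbsp + 1 tsp = 10/3 tbsp) × 5/6 × 15 mL/tbsp ≈ 42 mL
chopped walnuts: (2 tbsp + 1 tsp = 7/3 tbsp) × 5/6 ÷ 16 tbsp/cup × 117 g/cup ≈ 14 g
applesauce: 2.5 pint × 5/6 × 2 cup/pint × 240 mL/cup = 1000 mL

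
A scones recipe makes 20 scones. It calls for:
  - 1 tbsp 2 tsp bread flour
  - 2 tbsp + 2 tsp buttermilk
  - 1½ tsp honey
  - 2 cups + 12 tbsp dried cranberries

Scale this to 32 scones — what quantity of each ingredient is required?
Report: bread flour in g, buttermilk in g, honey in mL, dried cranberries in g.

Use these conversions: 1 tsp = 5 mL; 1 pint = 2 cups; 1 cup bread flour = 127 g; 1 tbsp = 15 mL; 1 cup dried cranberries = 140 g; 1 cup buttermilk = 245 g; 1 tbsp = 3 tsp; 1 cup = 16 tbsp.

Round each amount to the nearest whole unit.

bread flour: 21 g; buttermilk: 65 g; honey: 12 mL; dried cranberries: 616 g

Scaling factor: 32/20 = 8/5 = 1.6.
bread flour: (1 tbsp + 2 tsp = 5/3 tbsp) × 8/5 ÷ 16 tbsp/cup × 127 g/cup ≈ 21 g
buttermilk: (2 tbsp + 2 tsp = 8/3 tbsp) × 8/5 ÷ 16 tbsp/cup × 245 g/cup ≈ 65 g
honey: 1.5 tsp × 8/5 × 5 mL/tsp = 12 mL
dried cranberries: (2 cup + 12 tbsp = 2.75 cup) × 8/5 × 140 g/cup = 616 g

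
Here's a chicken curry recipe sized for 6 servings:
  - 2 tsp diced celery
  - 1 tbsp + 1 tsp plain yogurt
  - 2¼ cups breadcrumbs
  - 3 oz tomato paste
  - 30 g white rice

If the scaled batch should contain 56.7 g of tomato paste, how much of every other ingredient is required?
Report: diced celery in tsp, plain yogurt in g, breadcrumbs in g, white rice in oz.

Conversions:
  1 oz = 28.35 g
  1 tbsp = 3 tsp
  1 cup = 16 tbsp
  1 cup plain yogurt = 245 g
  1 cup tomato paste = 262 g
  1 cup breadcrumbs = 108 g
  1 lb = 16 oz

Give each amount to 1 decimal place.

diced celery: 1.3 tsp; plain yogurt: 13.6 g; breadcrumbs: 162.0 g; white rice: 0.7 oz

The original recipe has 85.05 g of tomato paste, so the scaling factor is 56.7 ÷ 85.05 = 2/3.
diced celery: 2 tsp × 2/3 ≈ 1.3 tsp
plain yogurt: (1 tbsp + 1 tsp = 4/3 tbsp) × 2/3 ÷ 16 tbsp/cup × 245 g/cup ≈ 13.6 g
breadcrumbs: 2.25 cup × 2/3 × 108 g/cup = 162.0 g
white rice: 30 g × 2/3 ÷ 28.35 g/oz ≈ 0.7 oz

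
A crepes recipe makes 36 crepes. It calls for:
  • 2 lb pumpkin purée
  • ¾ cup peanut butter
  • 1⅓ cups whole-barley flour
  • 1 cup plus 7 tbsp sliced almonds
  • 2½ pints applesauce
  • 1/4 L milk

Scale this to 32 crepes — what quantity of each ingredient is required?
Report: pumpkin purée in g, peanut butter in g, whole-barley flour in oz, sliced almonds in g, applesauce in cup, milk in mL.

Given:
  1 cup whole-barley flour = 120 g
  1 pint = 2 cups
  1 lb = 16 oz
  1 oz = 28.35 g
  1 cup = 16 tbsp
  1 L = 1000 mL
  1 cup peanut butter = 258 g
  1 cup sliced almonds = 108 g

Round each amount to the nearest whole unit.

pumpkin purée: 806 g; peanut butter: 172 g; whole-barley flour: 5 oz; sliced almonds: 138 g; applesauce: 4 cup; milk: 222 mL

Scaling factor: 32/36 = 8/9.
pumpkin purée: 2 lb × 8/9 × 16 oz/lb × 28.35 g/oz ≈ 806 g
peanut butter: 0.75 cup × 8/9 × 258 g/cup = 172 g
whole-barley flour: 4/3 cup × 8/9 × 120 g/cup ÷ 28.35 g/oz ≈ 5 oz
sliced almonds: (1 cup + 7 tbsp = 1.4375 cup) × 8/9 × 108 g/cup = 138 g
applesauce: 2.5 pint × 8/9 × 2 cup/pint ≈ 4 cup
milk: 0.25 L × 8/9 × 1000 mL/L ≈ 222 mL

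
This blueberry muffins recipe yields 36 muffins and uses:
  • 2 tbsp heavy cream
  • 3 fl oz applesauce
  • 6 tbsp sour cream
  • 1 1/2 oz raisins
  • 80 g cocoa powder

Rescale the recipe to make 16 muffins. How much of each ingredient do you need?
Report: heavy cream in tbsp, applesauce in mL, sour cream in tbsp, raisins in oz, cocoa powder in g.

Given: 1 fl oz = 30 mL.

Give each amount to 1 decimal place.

Scaling factor: 16/36 = 4/9.
heavy cream: 2 tbsp × 4/9 ≈ 0.9 tbsp
applesauce: 3 fl oz × 4/9 × 30 mL/fl oz = 40.0 mL
sour cream: 6 tbsp × 4/9 ≈ 2.7 tbsp
raisins: 1.5 oz × 4/9 ≈ 0.7 oz
cocoa powder: 80 g × 4/9 ≈ 35.6 g

heavy cream: 0.9 tbsp; applesauce: 40.0 mL; sour cream: 2.7 tbsp; raisins: 0.7 oz; cocoa powder: 35.6 g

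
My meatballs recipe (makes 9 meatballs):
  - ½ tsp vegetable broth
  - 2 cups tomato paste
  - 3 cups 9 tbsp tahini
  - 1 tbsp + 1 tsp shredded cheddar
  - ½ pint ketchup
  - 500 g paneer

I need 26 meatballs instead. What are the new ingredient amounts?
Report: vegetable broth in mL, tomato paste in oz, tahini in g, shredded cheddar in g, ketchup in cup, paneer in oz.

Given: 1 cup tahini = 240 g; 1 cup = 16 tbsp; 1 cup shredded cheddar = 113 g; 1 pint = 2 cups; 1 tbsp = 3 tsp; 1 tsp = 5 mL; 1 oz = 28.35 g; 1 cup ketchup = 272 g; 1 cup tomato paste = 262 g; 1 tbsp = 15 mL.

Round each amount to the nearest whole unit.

Scaling factor: 26/9.
vegetable broth: 0.5 tsp × 26/9 × 5 mL/tsp ≈ 7 mL
tomato paste: 2 cup × 26/9 × 262 g/cup ÷ 28.35 g/oz ≈ 53 oz
tahini: (3 cup + 9 tbsp = 3.5625 cup) × 26/9 × 240 g/cup = 2470 g
shredded cheddar: (1 tbsp + 1 tsp = 4/3 tbsp) × 26/9 ÷ 16 tbsp/cup × 113 g/cup ≈ 27 g
ketchup: 0.5 pint × 26/9 × 2 cup/pint ≈ 3 cup
paneer: 500 g × 26/9 ÷ 28.35 g/oz ≈ 51 oz

vegetable broth: 7 mL; tomato paste: 53 oz; tahini: 2470 g; shredded cheddar: 27 g; ketchup: 3 cup; paneer: 51 oz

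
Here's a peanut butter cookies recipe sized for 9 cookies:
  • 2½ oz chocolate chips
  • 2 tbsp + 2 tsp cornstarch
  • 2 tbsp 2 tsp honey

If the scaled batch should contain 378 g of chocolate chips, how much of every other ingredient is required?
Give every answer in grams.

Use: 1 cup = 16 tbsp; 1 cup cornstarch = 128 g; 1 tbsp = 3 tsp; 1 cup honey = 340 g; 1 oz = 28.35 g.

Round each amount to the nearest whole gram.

The original recipe has 70.875 g of chocolate chips, so the scaling factor is 378 ÷ 70.875 = 16/3.
cornstarch: (2 tbsp + 2 tsp = 8/3 tbsp) × 16/3 ÷ 16 tbsp/cup × 128 g/cup ≈ 114 g
honey: (2 tbsp + 2 tsp = 8/3 tbsp) × 16/3 ÷ 16 tbsp/cup × 340 g/cup ≈ 302 g

cornstarch: 114 g; honey: 302 g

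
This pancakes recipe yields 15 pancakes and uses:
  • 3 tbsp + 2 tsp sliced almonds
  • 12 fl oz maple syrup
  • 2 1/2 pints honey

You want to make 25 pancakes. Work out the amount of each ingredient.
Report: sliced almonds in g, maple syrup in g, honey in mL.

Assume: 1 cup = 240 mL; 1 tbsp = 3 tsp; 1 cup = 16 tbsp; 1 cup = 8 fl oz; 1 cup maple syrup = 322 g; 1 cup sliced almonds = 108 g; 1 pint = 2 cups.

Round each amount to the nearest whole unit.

Scaling factor: 25/15 = 5/3.
sliced almonds: (3 tbsp + 2 tsp = 11/3 tbsp) × 5/3 ÷ 16 tbsp/cup × 108 g/cup ≈ 41 g
maple syrup: 12 fl oz × 5/3 ÷ 8 fl oz/cup × 322 g/cup = 805 g
honey: 2.5 pint × 5/3 × 2 cup/pint × 240 mL/cup = 2000 mL

sliced almonds: 41 g; maple syrup: 805 g; honey: 2000 mL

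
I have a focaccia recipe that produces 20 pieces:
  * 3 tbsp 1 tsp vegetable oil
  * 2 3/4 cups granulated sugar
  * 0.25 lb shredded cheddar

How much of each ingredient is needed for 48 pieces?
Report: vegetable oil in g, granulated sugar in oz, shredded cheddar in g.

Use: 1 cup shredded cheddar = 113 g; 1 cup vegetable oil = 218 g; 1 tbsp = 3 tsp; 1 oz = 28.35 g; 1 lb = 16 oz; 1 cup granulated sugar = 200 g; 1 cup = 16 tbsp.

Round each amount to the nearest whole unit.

vegetable oil: 109 g; granulated sugar: 47 oz; shredded cheddar: 272 g

Scaling factor: 48/20 = 12/5 = 2.4.
vegetable oil: (3 tbsp + 1 tsp = 10/3 tbsp) × 12/5 ÷ 16 tbsp/cup × 218 g/cup = 109 g
granulated sugar: 2.75 cup × 12/5 × 200 g/cup ÷ 28.35 g/oz ≈ 47 oz
shredded cheddar: 0.25 lb × 12/5 × 16 oz/lb × 28.35 g/oz ≈ 272 g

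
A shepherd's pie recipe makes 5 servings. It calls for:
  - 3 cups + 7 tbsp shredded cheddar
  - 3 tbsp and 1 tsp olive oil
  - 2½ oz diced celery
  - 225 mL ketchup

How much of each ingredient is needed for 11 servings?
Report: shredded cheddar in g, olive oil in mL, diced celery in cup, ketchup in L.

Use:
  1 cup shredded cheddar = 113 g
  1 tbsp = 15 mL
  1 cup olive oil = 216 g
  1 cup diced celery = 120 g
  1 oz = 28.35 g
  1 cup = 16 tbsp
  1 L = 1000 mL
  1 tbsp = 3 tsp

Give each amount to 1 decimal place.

Scaling factor: 11/5 = 2.2.
shredded cheddar: (3 cup + 7 tbsp = 3.4375 cup) × 11/5 × 113 g/cup ≈ 854.6 g
olive oil: (3 tbsp + 1 tsp = 10/3 tbsp) × 11/5 × 15 mL/tbsp = 110.0 mL
diced celery: 2.5 oz × 11/5 × 28.35 g/oz ÷ 120 g/cup ≈ 1.3 cup
ketchup: 225 mL × 11/5 ÷ 1000 mL/L ≈ 0.5 L

shredded cheddar: 854.6 g; olive oil: 110.0 mL; diced celery: 1.3 cup; ketchup: 0.5 L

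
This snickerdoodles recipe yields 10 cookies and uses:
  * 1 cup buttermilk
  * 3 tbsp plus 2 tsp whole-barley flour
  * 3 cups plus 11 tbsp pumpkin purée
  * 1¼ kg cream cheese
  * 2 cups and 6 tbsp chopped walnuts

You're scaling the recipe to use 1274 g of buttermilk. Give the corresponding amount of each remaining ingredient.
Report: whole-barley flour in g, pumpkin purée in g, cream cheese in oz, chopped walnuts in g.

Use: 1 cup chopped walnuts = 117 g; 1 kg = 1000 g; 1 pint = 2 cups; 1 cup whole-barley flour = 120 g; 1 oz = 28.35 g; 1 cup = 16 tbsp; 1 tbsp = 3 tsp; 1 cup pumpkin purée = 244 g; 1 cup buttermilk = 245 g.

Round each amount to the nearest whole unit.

whole-barley flour: 143 g; pumpkin purée: 4679 g; cream cheese: 229 oz; chopped walnuts: 1445 g

The original recipe has 245 g of buttermilk, so the scaling factor is 1274 ÷ 245 = 26/5 = 5.2.
whole-barley flour: (3 tbsp + 2 tsp = 11/3 tbsp) × 26/5 ÷ 16 tbsp/cup × 120 g/cup = 143 g
pumpkin purée: (3 cup + 11 tbsp = 3.6875 cup) × 26/5 × 244 g/cup ≈ 4679 g
cream cheese: 1.25 kg × 26/5 × 1000 g/kg ÷ 28.35 g/oz ≈ 229 oz
chopped walnuts: (2 cup + 6 tbsp = 2.375 cup) × 26/5 × 117 g/cup ≈ 1445 g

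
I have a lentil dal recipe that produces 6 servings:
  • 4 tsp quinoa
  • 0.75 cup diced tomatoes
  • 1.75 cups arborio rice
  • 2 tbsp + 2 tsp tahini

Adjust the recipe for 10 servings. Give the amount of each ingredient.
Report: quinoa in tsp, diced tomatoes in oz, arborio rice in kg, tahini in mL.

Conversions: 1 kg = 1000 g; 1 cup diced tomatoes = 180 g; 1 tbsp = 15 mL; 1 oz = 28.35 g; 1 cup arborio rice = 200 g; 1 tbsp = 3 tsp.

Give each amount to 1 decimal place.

quinoa: 6.7 tsp; diced tomatoes: 7.9 oz; arborio rice: 0.6 kg; tahini: 66.7 mL

Scaling factor: 10/6 = 5/3.
quinoa: 4 tsp × 5/3 ≈ 6.7 tsp
diced tomatoes: 0.75 cup × 5/3 × 180 g/cup ÷ 28.35 g/oz ≈ 7.9 oz
arborio rice: 1.75 cup × 5/3 × 200 g/cup ÷ 1000 g/kg ≈ 0.6 kg
tahini: (2 tbsp + 2 tsp = 8/3 tbsp) × 5/3 × 15 mL/tbsp ≈ 66.7 mL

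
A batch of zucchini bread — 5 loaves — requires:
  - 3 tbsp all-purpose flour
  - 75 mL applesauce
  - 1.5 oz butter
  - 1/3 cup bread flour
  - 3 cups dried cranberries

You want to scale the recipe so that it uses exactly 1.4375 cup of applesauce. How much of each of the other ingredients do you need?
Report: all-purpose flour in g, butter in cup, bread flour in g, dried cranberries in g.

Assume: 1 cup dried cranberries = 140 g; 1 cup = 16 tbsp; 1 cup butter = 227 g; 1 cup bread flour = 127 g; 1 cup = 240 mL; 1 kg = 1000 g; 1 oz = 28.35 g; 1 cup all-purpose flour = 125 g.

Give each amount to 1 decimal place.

The original recipe has 0.3125 cup of applesauce, so the scaling factor is 1.4375 ÷ 0.3125 = 23/5 = 4.6.
all-purpose flour: 3 tbsp × 23/5 ÷ 16 tbsp/cup × 125 g/cup ≈ 107.8 g
butter: 1.5 oz × 23/5 × 28.35 g/oz ÷ 227 g/cup ≈ 0.9 cup
bread flour: 1/3 cup × 23/5 × 127 g/cup ≈ 194.7 g
dried cranberries: 3 cup × 23/5 × 140 g/cup = 1932.0 g

all-purpose flour: 107.8 g; butter: 0.9 cup; bread flour: 194.7 g; dried cranberries: 1932.0 g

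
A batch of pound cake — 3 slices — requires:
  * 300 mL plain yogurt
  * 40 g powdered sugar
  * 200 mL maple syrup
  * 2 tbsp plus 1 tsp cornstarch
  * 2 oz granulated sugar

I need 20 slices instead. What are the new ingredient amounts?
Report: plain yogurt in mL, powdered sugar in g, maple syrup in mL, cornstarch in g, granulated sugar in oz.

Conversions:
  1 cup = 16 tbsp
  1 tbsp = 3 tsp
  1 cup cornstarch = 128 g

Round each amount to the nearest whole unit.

plain yogurt: 2000 mL; powdered sugar: 267 g; maple syrup: 1333 mL; cornstarch: 124 g; granulated sugar: 13 oz

Scaling factor: 20/3.
plain yogurt: 300 mL × 20/3 = 2000 mL
powdered sugar: 40 g × 20/3 ≈ 267 g
maple syrup: 200 mL × 20/3 ≈ 1333 mL
cornstarch: (2 tbsp + 1 tsp = 7/3 tbsp) × 20/3 ÷ 16 tbsp/cup × 128 g/cup ≈ 124 g
granulated sugar: 2 oz × 20/3 ≈ 13 oz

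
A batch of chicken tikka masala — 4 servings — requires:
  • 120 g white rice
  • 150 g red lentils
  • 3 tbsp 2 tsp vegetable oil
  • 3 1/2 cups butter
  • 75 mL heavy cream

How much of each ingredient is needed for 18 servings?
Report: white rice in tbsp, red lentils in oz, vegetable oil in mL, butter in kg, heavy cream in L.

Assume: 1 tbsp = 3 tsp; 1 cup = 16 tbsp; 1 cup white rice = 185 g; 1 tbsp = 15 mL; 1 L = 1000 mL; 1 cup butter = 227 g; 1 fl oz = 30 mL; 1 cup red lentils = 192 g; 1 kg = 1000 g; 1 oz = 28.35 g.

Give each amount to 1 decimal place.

white rice: 46.7 tbsp; red lentils: 23.8 oz; vegetable oil: 247.5 mL; butter: 3.6 kg; heavy cream: 0.3 L

Scaling factor: 18/4 = 9/2 = 4.5.
white rice: 120 g × 9/2 ÷ 185 g/cup × 16 tbsp/cup ≈ 46.7 tbsp
red lentils: 150 g × 9/2 ÷ 28.35 g/oz ≈ 23.8 oz
vegetable oil: (3 tbsp + 2 tsp = 11/3 tbsp) × 9/2 × 15 mL/tbsp = 247.5 mL
butter: 3.5 cup × 9/2 × 227 g/cup ÷ 1000 g/kg ≈ 3.6 kg
heavy cream: 75 mL × 9/2 ÷ 1000 mL/L ≈ 0.3 L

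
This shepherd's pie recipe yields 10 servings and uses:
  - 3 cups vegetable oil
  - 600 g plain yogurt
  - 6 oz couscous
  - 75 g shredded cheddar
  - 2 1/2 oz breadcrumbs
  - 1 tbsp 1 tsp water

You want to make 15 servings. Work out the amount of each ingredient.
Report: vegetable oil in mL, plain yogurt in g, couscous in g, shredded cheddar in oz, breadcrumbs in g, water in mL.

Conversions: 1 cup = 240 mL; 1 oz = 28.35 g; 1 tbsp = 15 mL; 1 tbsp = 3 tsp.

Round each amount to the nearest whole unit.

Scaling factor: 15/10 = 3/2 = 1.5.
vegetable oil: 3 cup × 3/2 × 240 mL/cup = 1080 mL
plain yogurt: 600 g × 3/2 = 900 g
couscous: 6 oz × 3/2 × 28.35 g/oz ≈ 255 g
shredded cheddar: 75 g × 3/2 ÷ 28.35 g/oz ≈ 4 oz
breadcrumbs: 2.5 oz × 3/2 × 28.35 g/oz ≈ 106 g
water: (1 tbsp + 1 tsp = 4/3 tbsp) × 3/2 × 15 mL/tbsp = 30 mL

vegetable oil: 1080 mL; plain yogurt: 900 g; couscous: 255 g; shredded cheddar: 4 oz; breadcrumbs: 106 g; water: 30 mL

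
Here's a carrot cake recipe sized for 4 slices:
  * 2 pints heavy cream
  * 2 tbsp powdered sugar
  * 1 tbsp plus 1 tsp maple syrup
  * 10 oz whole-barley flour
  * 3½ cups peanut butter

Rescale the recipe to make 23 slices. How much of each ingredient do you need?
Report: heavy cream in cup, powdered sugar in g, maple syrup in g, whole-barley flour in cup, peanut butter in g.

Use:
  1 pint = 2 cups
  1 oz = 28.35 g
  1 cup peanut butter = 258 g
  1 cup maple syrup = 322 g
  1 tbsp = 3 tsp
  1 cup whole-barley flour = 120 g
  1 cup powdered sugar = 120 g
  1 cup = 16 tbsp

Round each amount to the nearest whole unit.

Scaling factor: 23/4 = 5.75.
heavy cream: 2 pint × 23/4 × 2 cup/pint = 23 cup
powdered sugar: 2 tbsp × 23/4 ÷ 16 tbsp/cup × 120 g/cup ≈ 86 g
maple syrup: (1 tbsp + 1 tsp = 4/3 tbsp) × 23/4 ÷ 16 tbsp/cup × 322 g/cup ≈ 154 g
whole-barley flour: 10 oz × 23/4 × 28.35 g/oz ÷ 120 g/cup ≈ 14 cup
peanut butter: 3.5 cup × 23/4 × 258 g/cup ≈ 5192 g

heavy cream: 23 cup; powdered sugar: 86 g; maple syrup: 154 g; whole-barley flour: 14 cup; peanut butter: 5192 g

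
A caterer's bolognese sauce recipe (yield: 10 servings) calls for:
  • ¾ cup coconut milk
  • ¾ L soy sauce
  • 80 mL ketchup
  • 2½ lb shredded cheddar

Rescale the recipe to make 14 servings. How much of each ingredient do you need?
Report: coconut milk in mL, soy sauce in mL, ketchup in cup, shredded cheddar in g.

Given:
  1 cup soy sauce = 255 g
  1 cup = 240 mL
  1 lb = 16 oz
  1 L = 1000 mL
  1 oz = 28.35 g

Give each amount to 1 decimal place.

coconut milk: 252.0 mL; soy sauce: 1050.0 mL; ketchup: 0.5 cup; shredded cheddar: 1587.6 g

Scaling factor: 14/10 = 7/5 = 1.4.
coconut milk: 0.75 cup × 7/5 × 240 mL/cup = 252.0 mL
soy sauce: 0.75 L × 7/5 × 1000 mL/L = 1050.0 mL
ketchup: 80 mL × 7/5 ÷ 240 mL/cup ≈ 0.5 cup
shredded cheddar: 2.5 lb × 7/5 × 16 oz/lb × 28.35 g/oz = 1587.6 g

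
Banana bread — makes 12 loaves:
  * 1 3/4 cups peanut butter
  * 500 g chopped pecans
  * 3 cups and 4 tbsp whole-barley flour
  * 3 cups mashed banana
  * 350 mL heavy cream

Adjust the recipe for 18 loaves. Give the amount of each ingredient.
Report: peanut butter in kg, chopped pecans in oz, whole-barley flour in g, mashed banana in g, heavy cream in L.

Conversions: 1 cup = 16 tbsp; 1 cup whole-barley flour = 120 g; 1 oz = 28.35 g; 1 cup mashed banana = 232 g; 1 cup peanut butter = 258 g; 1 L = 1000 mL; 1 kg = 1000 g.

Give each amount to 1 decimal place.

peanut butter: 0.7 kg; chopped pecans: 26.5 oz; whole-barley flour: 585.0 g; mashed banana: 1044.0 g; heavy cream: 0.5 L

Scaling factor: 18/12 = 3/2 = 1.5.
peanut butter: 1.75 cup × 3/2 × 258 g/cup ÷ 1000 g/kg ≈ 0.7 kg
chopped pecans: 500 g × 3/2 ÷ 28.35 g/oz ≈ 26.5 oz
whole-barley flour: (3 cup + 4 tbsp = 3.25 cup) × 3/2 × 120 g/cup = 585.0 g
mashed banana: 3 cup × 3/2 × 232 g/cup = 1044.0 g
heavy cream: 350 mL × 3/2 ÷ 1000 mL/L ≈ 0.5 L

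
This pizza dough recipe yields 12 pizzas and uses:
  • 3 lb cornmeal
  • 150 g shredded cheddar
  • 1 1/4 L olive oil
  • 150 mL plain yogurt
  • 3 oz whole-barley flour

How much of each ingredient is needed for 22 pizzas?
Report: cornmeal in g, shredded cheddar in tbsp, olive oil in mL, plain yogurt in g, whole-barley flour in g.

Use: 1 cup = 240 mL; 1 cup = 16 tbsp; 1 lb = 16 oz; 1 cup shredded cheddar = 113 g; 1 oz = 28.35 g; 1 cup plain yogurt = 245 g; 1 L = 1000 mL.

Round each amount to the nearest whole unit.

Scaling factor: 22/12 = 11/6.
cornmeal: 3 lb × 11/6 × 16 oz/lb × 28.35 g/oz ≈ 2495 g
shredded cheddar: 150 g × 11/6 ÷ 113 g/cup × 16 tbsp/cup ≈ 39 tbsp
olive oil: 1.25 L × 11/6 × 1000 mL/L ≈ 2292 mL
plain yogurt: 150 mL × 11/6 ÷ 240 mL/cup × 245 g/cup ≈ 281 g
whole-barley flour: 3 oz × 11/6 × 28.35 g/oz ≈ 156 g

cornmeal: 2495 g; shredded cheddar: 39 tbsp; olive oil: 2292 mL; plain yogurt: 281 g; whole-barley flour: 156 g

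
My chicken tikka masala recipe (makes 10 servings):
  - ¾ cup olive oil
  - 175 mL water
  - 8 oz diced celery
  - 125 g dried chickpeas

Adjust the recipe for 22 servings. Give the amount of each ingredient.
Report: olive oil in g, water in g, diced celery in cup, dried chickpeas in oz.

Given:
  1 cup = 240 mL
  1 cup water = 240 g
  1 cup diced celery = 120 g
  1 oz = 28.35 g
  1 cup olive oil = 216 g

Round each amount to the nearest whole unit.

Scaling factor: 22/10 = 11/5 = 2.2.
olive oil: 0.75 cup × 11/5 × 216 g/cup ≈ 356 g
water: 175 mL × 11/5 ÷ 240 mL/cup × 240 g/cup = 385 g
diced celery: 8 oz × 11/5 × 28.35 g/oz ÷ 120 g/cup ≈ 4 cup
dried chickpeas: 125 g × 11/5 ÷ 28.35 g/oz ≈ 10 oz

olive oil: 356 g; water: 385 g; diced celery: 4 cup; dried chickpeas: 10 oz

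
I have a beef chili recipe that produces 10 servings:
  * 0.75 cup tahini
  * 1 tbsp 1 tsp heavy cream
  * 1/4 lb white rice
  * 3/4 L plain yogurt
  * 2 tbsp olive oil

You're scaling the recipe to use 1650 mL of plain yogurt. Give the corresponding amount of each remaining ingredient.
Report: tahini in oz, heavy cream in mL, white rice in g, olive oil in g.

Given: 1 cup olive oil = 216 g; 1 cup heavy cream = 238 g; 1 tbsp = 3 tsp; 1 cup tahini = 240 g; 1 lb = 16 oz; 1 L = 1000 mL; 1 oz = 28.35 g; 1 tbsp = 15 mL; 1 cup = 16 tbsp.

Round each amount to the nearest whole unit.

tahini: 14 oz; heavy cream: 44 mL; white rice: 249 g; olive oil: 59 g

The original recipe has 750 mL of plain yogurt, so the scaling factor is 1650 ÷ 750 = 11/5 = 2.2.
tahini: 0.75 cup × 11/5 × 240 g/cup ÷ 28.35 g/oz ≈ 14 oz
heavy cream: (1 tbsp + 1 tsp = 4/3 tbsp) × 11/5 × 15 mL/tbsp = 44 mL
white rice: 0.25 lb × 11/5 × 16 oz/lb × 28.35 g/oz ≈ 249 g
olive oil: 2 tbsp × 11/5 ÷ 16 tbsp/cup × 216 g/cup ≈ 59 g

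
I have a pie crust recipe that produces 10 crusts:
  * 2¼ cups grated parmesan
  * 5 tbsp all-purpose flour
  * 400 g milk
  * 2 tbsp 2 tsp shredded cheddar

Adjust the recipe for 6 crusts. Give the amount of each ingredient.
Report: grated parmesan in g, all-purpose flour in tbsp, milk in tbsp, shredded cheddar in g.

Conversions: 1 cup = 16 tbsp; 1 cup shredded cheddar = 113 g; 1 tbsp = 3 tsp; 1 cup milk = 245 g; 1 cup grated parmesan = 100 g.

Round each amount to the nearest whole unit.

grated parmesan: 135 g; all-purpose flour: 3 tbsp; milk: 16 tbsp; shredded cheddar: 11 g

Scaling factor: 6/10 = 3/5 = 0.6.
grated parmesan: 2.25 cup × 3/5 × 100 g/cup = 135 g
all-purpose flour: 5 tbsp × 3/5 = 3 tbsp
milk: 400 g × 3/5 ÷ 245 g/cup × 16 tbsp/cup ≈ 16 tbsp
shredded cheddar: (2 tbsp + 2 tsp = 8/3 tbsp) × 3/5 ÷ 16 tbsp/cup × 113 g/cup ≈ 11 g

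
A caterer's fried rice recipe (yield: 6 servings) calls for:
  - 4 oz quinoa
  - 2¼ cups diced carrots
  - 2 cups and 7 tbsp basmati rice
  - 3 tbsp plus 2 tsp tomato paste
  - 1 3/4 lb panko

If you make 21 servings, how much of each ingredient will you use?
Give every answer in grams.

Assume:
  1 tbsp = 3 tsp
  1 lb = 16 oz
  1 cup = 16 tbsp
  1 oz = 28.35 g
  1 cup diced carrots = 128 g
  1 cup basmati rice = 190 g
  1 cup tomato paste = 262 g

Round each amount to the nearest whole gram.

quinoa: 397 g; diced carrots: 1008 g; basmati rice: 1621 g; tomato paste: 210 g; panko: 2778 g

Scaling factor: 21/6 = 7/2 = 3.5.
quinoa: 4 oz × 7/2 × 28.35 g/oz ≈ 397 g
diced carrots: 2.25 cup × 7/2 × 128 g/cup = 1008 g
basmati rice: (2 cup + 7 tbsp = 2.4375 cup) × 7/2 × 190 g/cup ≈ 1621 g
tomato paste: (3 tbsp + 2 tsp = 11/3 tbsp) × 7/2 ÷ 16 tbsp/cup × 262 g/cup ≈ 210 g
panko: 1.75 lb × 7/2 × 16 oz/lb × 28.35 g/oz ≈ 2778 g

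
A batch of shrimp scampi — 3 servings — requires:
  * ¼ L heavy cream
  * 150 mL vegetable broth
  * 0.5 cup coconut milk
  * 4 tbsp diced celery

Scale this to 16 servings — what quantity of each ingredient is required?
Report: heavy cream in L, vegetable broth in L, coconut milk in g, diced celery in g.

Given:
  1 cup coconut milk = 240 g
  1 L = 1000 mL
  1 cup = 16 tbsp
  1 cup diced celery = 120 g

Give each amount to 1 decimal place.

Scaling factor: 16/3.
heavy cream: 0.25 L × 16/3 ≈ 1.3 L
vegetable broth: 150 mL × 16/3 ÷ 1000 mL/L = 0.8 L
coconut milk: 0.5 cup × 16/3 × 240 g/cup = 640.0 g
diced celery: 4 tbsp × 16/3 ÷ 16 tbsp/cup × 120 g/cup = 160.0 g

heavy cream: 1.3 L; vegetable broth: 0.8 L; coconut milk: 640.0 g; diced celery: 160.0 g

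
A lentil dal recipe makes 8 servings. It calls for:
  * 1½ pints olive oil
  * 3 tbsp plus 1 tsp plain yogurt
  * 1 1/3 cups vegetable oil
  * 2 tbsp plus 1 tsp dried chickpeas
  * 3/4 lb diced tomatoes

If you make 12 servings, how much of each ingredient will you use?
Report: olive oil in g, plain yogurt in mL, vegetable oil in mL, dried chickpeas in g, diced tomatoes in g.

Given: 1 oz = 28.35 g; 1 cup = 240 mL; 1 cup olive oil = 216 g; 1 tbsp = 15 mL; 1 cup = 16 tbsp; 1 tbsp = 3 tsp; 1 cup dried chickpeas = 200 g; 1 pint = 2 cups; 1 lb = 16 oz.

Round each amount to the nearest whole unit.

olive oil: 972 g; plain yogurt: 75 mL; vegetable oil: 480 mL; dried chickpeas: 44 g; diced tomatoes: 510 g

Scaling factor: 12/8 = 3/2 = 1.5.
olive oil: 1.5 pint × 3/2 × 2 cup/pint × 216 g/cup = 972 g
plain yogurt: (3 tbsp + 1 tsp = 10/3 tbsp) × 3/2 × 15 mL/tbsp = 75 mL
vegetable oil: 4/3 cup × 3/2 × 240 mL/cup = 480 mL
dried chickpeas: (2 tbsp + 1 tsp = 7/3 tbsp) × 3/2 ÷ 16 tbsp/cup × 200 g/cup ≈ 44 g
diced tomatoes: 0.75 lb × 3/2 × 16 oz/lb × 28.35 g/oz ≈ 510 g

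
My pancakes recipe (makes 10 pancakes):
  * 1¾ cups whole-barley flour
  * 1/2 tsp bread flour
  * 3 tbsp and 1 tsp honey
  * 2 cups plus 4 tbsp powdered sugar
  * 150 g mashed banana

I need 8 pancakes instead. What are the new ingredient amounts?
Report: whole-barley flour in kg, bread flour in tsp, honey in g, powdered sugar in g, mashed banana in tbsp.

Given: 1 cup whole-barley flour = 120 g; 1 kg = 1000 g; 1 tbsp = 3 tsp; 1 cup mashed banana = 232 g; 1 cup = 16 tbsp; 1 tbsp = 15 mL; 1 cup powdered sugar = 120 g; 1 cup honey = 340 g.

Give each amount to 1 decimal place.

Scaling factor: 8/10 = 4/5 = 0.8.
whole-barley flour: 1.75 cup × 4/5 × 120 g/cup ÷ 1000 g/kg ≈ 0.2 kg
bread flour: 0.5 tsp × 4/5 = 0.4 tsp
honey: (3 tbsp + 1 tsp = 10/3 tbsp) × 4/5 ÷ 16 tbsp/cup × 340 g/cup ≈ 56.7 g
powdered sugar: (2 cup + 4 tbsp = 2.25 cup) × 4/5 × 120 g/cup = 216.0 g
mashed banana: 150 g × 4/5 ÷ 232 g/cup × 16 tbsp/cup ≈ 8.3 tbsp

whole-barley flour: 0.2 kg; bread flour: 0.4 tsp; honey: 56.7 g; powdered sugar: 216.0 g; mashed banana: 8.3 tbsp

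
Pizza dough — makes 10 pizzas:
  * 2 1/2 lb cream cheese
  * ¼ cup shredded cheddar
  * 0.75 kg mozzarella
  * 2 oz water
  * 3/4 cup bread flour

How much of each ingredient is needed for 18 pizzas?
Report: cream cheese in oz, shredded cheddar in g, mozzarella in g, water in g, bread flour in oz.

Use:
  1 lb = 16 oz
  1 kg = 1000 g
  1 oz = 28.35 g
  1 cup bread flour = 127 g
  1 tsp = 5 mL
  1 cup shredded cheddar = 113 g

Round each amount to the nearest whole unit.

cream cheese: 72 oz; shredded cheddar: 51 g; mozzarella: 1350 g; water: 102 g; bread flour: 6 oz

Scaling factor: 18/10 = 9/5 = 1.8.
cream cheese: 2.5 lb × 9/5 × 16 oz/lb = 72 oz
shredded cheddar: 0.25 cup × 9/5 × 113 g/cup ≈ 51 g
mozzarella: 0.75 kg × 9/5 × 1000 g/kg = 1350 g
water: 2 oz × 9/5 × 28.35 g/oz ≈ 102 g
bread flour: 0.75 cup × 9/5 × 127 g/cup ÷ 28.35 g/oz ≈ 6 oz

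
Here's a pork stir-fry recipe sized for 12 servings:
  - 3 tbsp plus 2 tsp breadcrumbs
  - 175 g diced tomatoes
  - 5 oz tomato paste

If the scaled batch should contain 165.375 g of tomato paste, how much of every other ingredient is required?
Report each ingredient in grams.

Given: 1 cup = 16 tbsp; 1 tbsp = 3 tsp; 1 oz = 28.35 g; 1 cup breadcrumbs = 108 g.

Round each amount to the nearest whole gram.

breadcrumbs: 29 g; diced tomatoes: 204 g

The original recipe has 141.75 g of tomato paste, so the scaling factor is 165.375 ÷ 141.75 = 7/6.
breadcrumbs: (3 tbsp + 2 tsp = 11/3 tbsp) × 7/6 ÷ 16 tbsp/cup × 108 g/cup ≈ 29 g
diced tomatoes: 175 g × 7/6 ≈ 204 g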